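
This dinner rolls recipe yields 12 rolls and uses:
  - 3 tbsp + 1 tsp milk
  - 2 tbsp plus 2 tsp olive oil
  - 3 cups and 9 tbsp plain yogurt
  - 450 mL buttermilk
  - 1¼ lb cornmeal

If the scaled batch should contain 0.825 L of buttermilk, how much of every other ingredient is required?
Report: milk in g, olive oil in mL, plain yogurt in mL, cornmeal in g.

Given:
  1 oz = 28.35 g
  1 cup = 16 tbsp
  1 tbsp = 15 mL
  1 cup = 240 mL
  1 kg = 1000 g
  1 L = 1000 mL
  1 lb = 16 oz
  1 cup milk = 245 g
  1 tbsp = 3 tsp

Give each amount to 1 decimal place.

milk: 93.6 g; olive oil: 73.3 mL; plain yogurt: 1567.5 mL; cornmeal: 1039.5 g

The original recipe has 0.45 L of buttermilk, so the scaling factor is 0.825 ÷ 0.45 = 11/6.
milk: (3 tbsp + 1 tsp = 10/3 tbsp) × 11/6 ÷ 16 tbsp/cup × 245 g/cup ≈ 93.6 g
olive oil: (2 tbsp + 2 tsp = 8/3 tbsp) × 11/6 × 15 mL/tbsp ≈ 73.3 mL
plain yogurt: (3 cup + 9 tbsp = 3.5625 cup) × 11/6 × 240 mL/cup = 1567.5 mL
cornmeal: 1.25 lb × 11/6 × 16 oz/lb × 28.35 g/oz = 1039.5 g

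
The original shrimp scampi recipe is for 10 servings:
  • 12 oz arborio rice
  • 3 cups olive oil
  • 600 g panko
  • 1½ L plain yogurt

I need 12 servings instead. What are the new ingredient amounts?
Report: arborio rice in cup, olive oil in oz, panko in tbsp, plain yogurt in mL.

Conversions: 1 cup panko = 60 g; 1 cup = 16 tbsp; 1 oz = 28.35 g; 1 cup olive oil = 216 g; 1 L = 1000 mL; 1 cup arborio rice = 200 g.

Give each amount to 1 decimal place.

Scaling factor: 12/10 = 6/5 = 1.2.
arborio rice: 12 oz × 6/5 × 28.35 g/oz ÷ 200 g/cup ≈ 2.0 cup
olive oil: 3 cup × 6/5 × 216 g/cup ÷ 28.35 g/oz ≈ 27.4 oz
panko: 600 g × 6/5 ÷ 60 g/cup × 16 tbsp/cup = 192.0 tbsp
plain yogurt: 1.5 L × 6/5 × 1000 mL/L = 1800.0 mL

arborio rice: 2.0 cup; olive oil: 27.4 oz; panko: 192.0 tbsp; plain yogurt: 1800.0 mL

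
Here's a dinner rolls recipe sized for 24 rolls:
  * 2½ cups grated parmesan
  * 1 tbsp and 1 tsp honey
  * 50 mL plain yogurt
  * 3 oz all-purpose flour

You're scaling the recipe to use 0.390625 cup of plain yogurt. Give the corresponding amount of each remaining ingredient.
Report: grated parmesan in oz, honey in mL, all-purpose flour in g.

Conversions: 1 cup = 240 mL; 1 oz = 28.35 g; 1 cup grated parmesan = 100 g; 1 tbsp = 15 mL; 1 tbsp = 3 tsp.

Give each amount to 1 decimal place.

grated parmesan: 16.5 oz; honey: 37.5 mL; all-purpose flour: 159.5 g

The original recipe has 5/24 cup of plain yogurt, so the scaling factor is 0.390625 ÷ 5/24 = 15/8 = 1.875.
grated parmesan: 2.5 cup × 15/8 × 100 g/cup ÷ 28.35 g/oz ≈ 16.5 oz
honey: (1 tbsp + 1 tsp = 4/3 tbsp) × 15/8 × 15 mL/tbsp = 37.5 mL
all-purpose flour: 3 oz × 15/8 × 28.35 g/oz ≈ 159.5 g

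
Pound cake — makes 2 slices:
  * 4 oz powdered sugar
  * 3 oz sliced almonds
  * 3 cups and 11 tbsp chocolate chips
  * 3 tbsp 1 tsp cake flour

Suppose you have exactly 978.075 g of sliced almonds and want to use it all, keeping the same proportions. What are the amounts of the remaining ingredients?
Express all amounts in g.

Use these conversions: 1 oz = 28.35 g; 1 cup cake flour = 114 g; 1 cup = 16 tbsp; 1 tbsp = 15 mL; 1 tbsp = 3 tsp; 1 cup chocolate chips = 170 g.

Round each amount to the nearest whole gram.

powdered sugar: 1304 g; chocolate chips: 7209 g; cake flour: 273 g

The original recipe has 85.05 g of sliced almonds, so the scaling factor is 978.075 ÷ 85.05 = 23/2 = 11.5.
powdered sugar: 4 oz × 23/2 × 28.35 g/oz ≈ 1304 g
chocolate chips: (3 cup + 11 tbsp = 3.6875 cup) × 23/2 × 170 g/cup ≈ 7209 g
cake flour: (3 tbsp + 1 tsp = 10/3 tbsp) × 23/2 ÷ 16 tbsp/cup × 114 g/cup ≈ 273 g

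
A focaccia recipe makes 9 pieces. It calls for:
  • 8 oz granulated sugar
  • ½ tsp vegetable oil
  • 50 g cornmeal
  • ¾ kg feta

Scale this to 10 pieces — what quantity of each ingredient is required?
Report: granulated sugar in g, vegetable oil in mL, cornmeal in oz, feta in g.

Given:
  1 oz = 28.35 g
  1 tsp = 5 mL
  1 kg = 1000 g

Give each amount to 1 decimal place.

granulated sugar: 252.0 g; vegetable oil: 2.8 mL; cornmeal: 2.0 oz; feta: 833.3 g

Scaling factor: 10/9.
granulated sugar: 8 oz × 10/9 × 28.35 g/oz = 252.0 g
vegetable oil: 0.5 tsp × 10/9 × 5 mL/tsp ≈ 2.8 mL
cornmeal: 50 g × 10/9 ÷ 28.35 g/oz ≈ 2.0 oz
feta: 0.75 kg × 10/9 × 1000 g/kg ≈ 833.3 g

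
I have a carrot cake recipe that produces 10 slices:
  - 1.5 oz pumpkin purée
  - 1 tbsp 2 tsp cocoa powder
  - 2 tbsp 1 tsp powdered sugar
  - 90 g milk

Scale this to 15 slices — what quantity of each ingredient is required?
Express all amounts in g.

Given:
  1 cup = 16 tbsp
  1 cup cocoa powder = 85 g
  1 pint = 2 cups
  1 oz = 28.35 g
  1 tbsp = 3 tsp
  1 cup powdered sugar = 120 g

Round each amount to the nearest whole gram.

Scaling factor: 15/10 = 3/2 = 1.5.
pumpkin purée: 1.5 oz × 3/2 × 28.35 g/oz ≈ 64 g
cocoa powder: (1 tbsp + 2 tsp = 5/3 tbsp) × 3/2 ÷ 16 tbsp/cup × 85 g/cup ≈ 13 g
powdered sugar: (2 tbsp + 1 tsp = 7/3 tbsp) × 3/2 ÷ 16 tbsp/cup × 120 g/cup ≈ 26 g
milk: 90 g × 3/2 = 135 g

pumpkin purée: 64 g; cocoa powder: 13 g; powdered sugar: 26 g; milk: 135 g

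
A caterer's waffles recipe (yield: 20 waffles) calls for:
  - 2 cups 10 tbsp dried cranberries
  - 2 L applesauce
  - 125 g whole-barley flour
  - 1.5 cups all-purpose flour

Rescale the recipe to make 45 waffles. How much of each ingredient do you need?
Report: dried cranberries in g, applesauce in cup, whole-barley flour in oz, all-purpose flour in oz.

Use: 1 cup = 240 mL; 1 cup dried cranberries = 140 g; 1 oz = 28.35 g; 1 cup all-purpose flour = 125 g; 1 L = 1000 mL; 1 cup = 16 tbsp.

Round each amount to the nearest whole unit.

dried cranberries: 827 g; applesauce: 19 cup; whole-barley flour: 10 oz; all-purpose flour: 15 oz

Scaling factor: 45/20 = 9/4 = 2.25.
dried cranberries: (2 cup + 10 tbsp = 2.625 cup) × 9/4 × 140 g/cup ≈ 827 g
applesauce: 2 L × 9/4 × 1000 mL/L ÷ 240 mL/cup ≈ 19 cup
whole-barley flour: 125 g × 9/4 ÷ 28.35 g/oz ≈ 10 oz
all-purpose flour: 1.5 cup × 9/4 × 125 g/cup ÷ 28.35 g/oz ≈ 15 oz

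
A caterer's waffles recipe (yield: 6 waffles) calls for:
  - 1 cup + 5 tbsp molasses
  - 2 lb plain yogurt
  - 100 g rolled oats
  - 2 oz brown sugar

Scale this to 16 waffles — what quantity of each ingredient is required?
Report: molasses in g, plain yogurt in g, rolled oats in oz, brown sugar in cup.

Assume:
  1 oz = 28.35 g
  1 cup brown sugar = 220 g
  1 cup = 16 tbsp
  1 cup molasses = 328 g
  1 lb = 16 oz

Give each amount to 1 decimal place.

molasses: 1148.0 g; plain yogurt: 2419.2 g; rolled oats: 9.4 oz; brown sugar: 0.7 cup

Scaling factor: 16/6 = 8/3.
molasses: (1 cup + 5 tbsp = 1.3125 cup) × 8/3 × 328 g/cup = 1148.0 g
plain yogurt: 2 lb × 8/3 × 16 oz/lb × 28.35 g/oz = 2419.2 g
rolled oats: 100 g × 8/3 ÷ 28.35 g/oz ≈ 9.4 oz
brown sugar: 2 oz × 8/3 × 28.35 g/oz ÷ 220 g/cup ≈ 0.7 cup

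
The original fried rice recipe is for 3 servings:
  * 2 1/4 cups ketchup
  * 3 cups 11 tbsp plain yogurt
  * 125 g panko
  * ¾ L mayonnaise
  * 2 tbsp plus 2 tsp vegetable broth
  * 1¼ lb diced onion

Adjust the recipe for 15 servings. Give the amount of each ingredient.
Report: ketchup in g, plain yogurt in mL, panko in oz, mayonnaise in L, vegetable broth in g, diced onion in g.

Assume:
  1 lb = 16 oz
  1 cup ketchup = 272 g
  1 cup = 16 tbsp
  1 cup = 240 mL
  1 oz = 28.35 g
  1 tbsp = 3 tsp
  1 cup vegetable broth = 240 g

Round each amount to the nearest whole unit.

Scaling factor: 15/3 = 5.
ketchup: 2.25 cup × 5 × 272 g/cup = 3060 g
plain yogurt: (3 cup + 11 tbsp = 3.6875 cup) × 5 × 240 mL/cup = 4425 mL
panko: 125 g × 5 ÷ 28.35 g/oz ≈ 22 oz
mayonnaise: 0.75 L × 5 ≈ 4 L
vegetable broth: (2 tbsp + 2 tsp = 8/3 tbsp) × 5 ÷ 16 tbsp/cup × 240 g/cup = 200 g
diced onion: 1.25 lb × 5 × 16 oz/lb × 28.35 g/oz = 2835 g

ketchup: 3060 g; plain yogurt: 4425 mL; panko: 22 oz; mayonnaise: 4 L; vegetable broth: 200 g; diced onion: 2835 g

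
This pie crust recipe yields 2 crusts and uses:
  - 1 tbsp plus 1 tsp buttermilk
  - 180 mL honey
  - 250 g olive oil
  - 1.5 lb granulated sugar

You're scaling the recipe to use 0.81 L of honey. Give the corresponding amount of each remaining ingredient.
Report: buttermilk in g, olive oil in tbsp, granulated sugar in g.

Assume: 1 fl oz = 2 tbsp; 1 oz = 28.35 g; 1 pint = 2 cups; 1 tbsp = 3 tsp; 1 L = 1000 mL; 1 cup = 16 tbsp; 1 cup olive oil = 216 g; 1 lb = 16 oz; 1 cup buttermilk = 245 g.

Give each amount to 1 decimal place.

buttermilk: 91.9 g; olive oil: 83.3 tbsp; granulated sugar: 3061.8 g

The original recipe has 0.18 L of honey, so the scaling factor is 0.81 ÷ 0.18 = 9/2 = 4.5.
buttermilk: (1 tbsp + 1 tsp = 4/3 tbsp) × 9/2 ÷ 16 tbsp/cup × 245 g/cup ≈ 91.9 g
olive oil: 250 g × 9/2 ÷ 216 g/cup × 16 tbsp/cup ≈ 83.3 tbsp
granulated sugar: 1.5 lb × 9/2 × 16 oz/lb × 28.35 g/oz = 3061.8 g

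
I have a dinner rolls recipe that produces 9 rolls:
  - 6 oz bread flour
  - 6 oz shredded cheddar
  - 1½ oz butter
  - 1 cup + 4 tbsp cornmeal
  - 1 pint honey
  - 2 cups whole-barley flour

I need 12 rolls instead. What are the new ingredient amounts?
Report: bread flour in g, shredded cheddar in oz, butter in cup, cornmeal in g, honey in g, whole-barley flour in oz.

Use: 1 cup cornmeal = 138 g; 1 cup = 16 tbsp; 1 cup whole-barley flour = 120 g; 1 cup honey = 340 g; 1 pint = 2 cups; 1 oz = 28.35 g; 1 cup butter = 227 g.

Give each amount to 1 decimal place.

Scaling factor: 12/9 = 4/3.
bread flour: 6 oz × 4/3 × 28.35 g/oz = 226.8 g
shredded cheddar: 6 oz × 4/3 = 8.0 oz
butter: 1.5 oz × 4/3 × 28.35 g/oz ÷ 227 g/cup ≈ 0.2 cup
cornmeal: (1 cup + 4 tbsp = 1.25 cup) × 4/3 × 138 g/cup = 230.0 g
honey: 1 pint × 4/3 × 2 cup/pint × 340 g/cup ≈ 906.7 g
whole-barley flour: 2 cup × 4/3 × 120 g/cup ÷ 28.35 g/oz ≈ 11.3 oz

bread flour: 226.8 g; shredded cheddar: 8.0 oz; butter: 0.2 cup; cornmeal: 230.0 g; honey: 906.7 g; whole-barley flour: 11.3 oz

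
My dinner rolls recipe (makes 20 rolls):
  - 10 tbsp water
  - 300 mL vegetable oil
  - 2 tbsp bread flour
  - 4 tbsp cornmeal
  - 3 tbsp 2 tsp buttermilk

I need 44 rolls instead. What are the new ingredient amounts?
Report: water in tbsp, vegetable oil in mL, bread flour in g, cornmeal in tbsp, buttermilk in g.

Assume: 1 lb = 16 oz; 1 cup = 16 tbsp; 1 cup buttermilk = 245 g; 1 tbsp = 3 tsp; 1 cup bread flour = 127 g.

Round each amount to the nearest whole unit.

water: 22 tbsp; vegetable oil: 660 mL; bread flour: 35 g; cornmeal: 9 tbsp; buttermilk: 124 g

Scaling factor: 44/20 = 11/5 = 2.2.
water: 10 tbsp × 11/5 = 22 tbsp
vegetable oil: 300 mL × 11/5 = 660 mL
bread flour: 2 tbsp × 11/5 ÷ 16 tbsp/cup × 127 g/cup ≈ 35 g
cornmeal: 4 tbsp × 11/5 ≈ 9 tbsp
buttermilk: (3 tbsp + 2 tsp = 11/3 tbsp) × 11/5 ÷ 16 tbsp/cup × 245 g/cup ≈ 124 g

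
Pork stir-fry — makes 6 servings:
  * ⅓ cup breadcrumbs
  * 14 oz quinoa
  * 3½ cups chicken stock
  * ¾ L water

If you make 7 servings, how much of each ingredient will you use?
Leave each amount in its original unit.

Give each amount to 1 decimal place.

Scaling factor: 7/6.
breadcrumbs: 1/3 cup × 7/6 ≈ 0.4 cup
quinoa: 14 oz × 7/6 ≈ 16.3 oz
chicken stock: 3.5 cup × 7/6 ≈ 4.1 cup
water: 0.75 L × 7/6 ≈ 0.9 L

breadcrumbs: 0.4 cup; quinoa: 16.3 oz; chicken stock: 4.1 cup; water: 0.9 L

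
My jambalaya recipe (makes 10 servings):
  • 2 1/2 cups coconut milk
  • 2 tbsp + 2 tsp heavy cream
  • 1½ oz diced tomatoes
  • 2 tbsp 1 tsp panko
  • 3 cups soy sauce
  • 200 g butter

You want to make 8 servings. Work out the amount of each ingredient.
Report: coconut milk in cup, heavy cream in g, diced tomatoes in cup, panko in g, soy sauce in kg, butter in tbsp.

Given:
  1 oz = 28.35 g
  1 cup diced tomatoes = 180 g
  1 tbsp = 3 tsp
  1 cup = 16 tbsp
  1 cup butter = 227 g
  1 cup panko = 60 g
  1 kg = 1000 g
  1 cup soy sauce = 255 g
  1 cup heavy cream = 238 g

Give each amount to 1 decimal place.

coconut milk: 2.0 cup; heavy cream: 31.7 g; diced tomatoes: 0.2 cup; panko: 7.0 g; soy sauce: 0.6 kg; butter: 11.3 tbsp

Scaling factor: 8/10 = 4/5 = 0.8.
coconut milk: 2.5 cup × 4/5 = 2.0 cup
heavy cream: (2 tbsp + 2 tsp = 8/3 tbsp) × 4/5 ÷ 16 tbsp/cup × 238 g/cup ≈ 31.7 g
diced tomatoes: 1.5 oz × 4/5 × 28.35 g/oz ÷ 180 g/cup ≈ 0.2 cup
panko: (2 tbsp + 1 tsp = 7/3 tbsp) × 4/5 ÷ 16 tbsp/cup × 60 g/cup = 7.0 g
soy sauce: 3 cup × 4/5 × 255 g/cup ÷ 1000 g/kg ≈ 0.6 kg
butter: 200 g × 4/5 ÷ 227 g/cup × 16 tbsp/cup ≈ 11.3 tbsp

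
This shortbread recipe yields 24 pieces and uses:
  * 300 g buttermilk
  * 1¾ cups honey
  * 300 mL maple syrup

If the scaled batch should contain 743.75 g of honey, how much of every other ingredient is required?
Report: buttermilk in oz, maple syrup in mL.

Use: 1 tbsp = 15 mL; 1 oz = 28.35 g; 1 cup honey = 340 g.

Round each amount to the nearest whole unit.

The original recipe has 595 g of honey, so the scaling factor is 743.75 ÷ 595 = 5/4 = 1.25.
buttermilk: 300 g × 5/4 ÷ 28.35 g/oz ≈ 13 oz
maple syrup: 300 mL × 5/4 = 375 mL

buttermilk: 13 oz; maple syrup: 375 mL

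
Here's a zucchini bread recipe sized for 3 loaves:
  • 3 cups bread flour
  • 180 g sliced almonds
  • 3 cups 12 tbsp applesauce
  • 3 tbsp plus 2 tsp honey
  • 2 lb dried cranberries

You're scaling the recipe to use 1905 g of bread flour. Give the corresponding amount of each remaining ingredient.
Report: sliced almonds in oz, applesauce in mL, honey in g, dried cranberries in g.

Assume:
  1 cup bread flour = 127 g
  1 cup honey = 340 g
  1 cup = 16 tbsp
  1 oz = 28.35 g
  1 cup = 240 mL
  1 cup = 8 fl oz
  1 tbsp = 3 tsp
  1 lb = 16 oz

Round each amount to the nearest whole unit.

sliced almonds: 32 oz; applesauce: 4500 mL; honey: 390 g; dried cranberries: 4536 g

The original recipe has 381 g of bread flour, so the scaling factor is 1905 ÷ 381 = 5.
sliced almonds: 180 g × 5 ÷ 28.35 g/oz ≈ 32 oz
applesauce: (3 cup + 12 tbsp = 3.75 cup) × 5 × 240 mL/cup = 4500 mL
honey: (3 tbsp + 2 tsp = 11/3 tbsp) × 5 ÷ 16 tbsp/cup × 340 g/cup ≈ 390 g
dried cranberries: 2 lb × 5 × 16 oz/lb × 28.35 g/oz = 4536 g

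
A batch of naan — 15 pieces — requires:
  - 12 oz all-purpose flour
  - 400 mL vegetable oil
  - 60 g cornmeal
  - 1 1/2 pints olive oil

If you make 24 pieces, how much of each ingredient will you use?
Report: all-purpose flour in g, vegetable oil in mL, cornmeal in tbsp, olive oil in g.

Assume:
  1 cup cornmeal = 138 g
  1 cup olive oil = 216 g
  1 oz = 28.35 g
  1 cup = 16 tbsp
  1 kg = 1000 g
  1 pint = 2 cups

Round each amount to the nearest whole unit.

all-purpose flour: 544 g; vegetable oil: 640 mL; cornmeal: 11 tbsp; olive oil: 1037 g

Scaling factor: 24/15 = 8/5 = 1.6.
all-purpose flour: 12 oz × 8/5 × 28.35 g/oz ≈ 544 g
vegetable oil: 400 mL × 8/5 = 640 mL
cornmeal: 60 g × 8/5 ÷ 138 g/cup × 16 tbsp/cup ≈ 11 tbsp
olive oil: 1.5 pint × 8/5 × 2 cup/pint × 216 g/cup ≈ 1037 g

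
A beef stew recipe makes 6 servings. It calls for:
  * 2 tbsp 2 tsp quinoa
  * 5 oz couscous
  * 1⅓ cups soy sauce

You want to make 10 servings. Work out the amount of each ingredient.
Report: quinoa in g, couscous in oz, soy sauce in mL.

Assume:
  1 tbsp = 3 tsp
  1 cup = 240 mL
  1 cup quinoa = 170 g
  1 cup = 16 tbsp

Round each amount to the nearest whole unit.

quinoa: 47 g; couscous: 8 oz; soy sauce: 533 mL

Scaling factor: 10/6 = 5/3.
quinoa: (2 tbsp + 2 tsp = 8/3 tbsp) × 5/3 ÷ 16 tbsp/cup × 170 g/cup ≈ 47 g
couscous: 5 oz × 5/3 ≈ 8 oz
soy sauce: 4/3 cup × 5/3 × 240 mL/cup ≈ 533 mL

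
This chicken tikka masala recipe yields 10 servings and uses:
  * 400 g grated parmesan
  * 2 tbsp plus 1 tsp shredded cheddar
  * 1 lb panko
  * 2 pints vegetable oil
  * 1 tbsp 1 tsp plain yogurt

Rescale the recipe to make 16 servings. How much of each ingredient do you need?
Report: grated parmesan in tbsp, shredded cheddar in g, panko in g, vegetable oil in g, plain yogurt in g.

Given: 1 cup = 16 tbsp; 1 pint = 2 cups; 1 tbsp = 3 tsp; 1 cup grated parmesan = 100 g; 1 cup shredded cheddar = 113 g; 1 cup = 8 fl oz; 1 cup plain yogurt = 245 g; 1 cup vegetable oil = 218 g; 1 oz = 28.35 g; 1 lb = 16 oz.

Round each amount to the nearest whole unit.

Scaling factor: 16/10 = 8/5 = 1.6.
grated parmesan: 400 g × 8/5 ÷ 100 g/cup × 16 tbsp/cup ≈ 102 tbsp
shredded cheddar: (2 tbsp + 1 tsp = 7/3 tbsp) × 8/5 ÷ 16 tbsp/cup × 113 g/cup ≈ 26 g
panko: 1 lb × 8/5 × 16 oz/lb × 28.35 g/oz ≈ 726 g
vegetable oil: 2 pint × 8/5 × 2 cup/pint × 218 g/cup ≈ 1395 g
plain yogurt: (1 tbsp + 1 tsp = 4/3 tbsp) × 8/5 ÷ 16 tbsp/cup × 245 g/cup ≈ 33 g

grated parmesan: 102 tbsp; shredded cheddar: 26 g; panko: 726 g; vegetable oil: 1395 g; plain yogurt: 33 g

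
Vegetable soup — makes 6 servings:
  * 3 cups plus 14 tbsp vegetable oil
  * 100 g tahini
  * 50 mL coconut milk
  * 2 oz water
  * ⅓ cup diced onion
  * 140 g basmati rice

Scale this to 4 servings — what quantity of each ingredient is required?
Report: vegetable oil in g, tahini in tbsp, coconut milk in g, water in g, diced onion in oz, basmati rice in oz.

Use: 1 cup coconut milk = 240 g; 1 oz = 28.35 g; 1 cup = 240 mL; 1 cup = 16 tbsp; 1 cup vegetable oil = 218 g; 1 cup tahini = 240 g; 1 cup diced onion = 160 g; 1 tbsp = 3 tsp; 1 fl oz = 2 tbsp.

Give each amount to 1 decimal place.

vegetable oil: 563.2 g; tahini: 4.4 tbsp; coconut milk: 33.3 g; water: 37.8 g; diced onion: 1.3 oz; basmati rice: 3.3 oz

Scaling factor: 4/6 = 2/3.
vegetable oil: (3 cup + 14 tbsp = 3.875 cup) × 2/3 × 218 g/cup ≈ 563.2 g
tahini: 100 g × 2/3 ÷ 240 g/cup × 16 tbsp/cup ≈ 4.4 tbsp
coconut milk: 50 mL × 2/3 ÷ 240 mL/cup × 240 g/cup ≈ 33.3 g
water: 2 oz × 2/3 × 28.35 g/oz = 37.8 g
diced onion: 1/3 cup × 2/3 × 160 g/cup ÷ 28.35 g/oz ≈ 1.3 oz
basmati rice: 140 g × 2/3 ÷ 28.35 g/oz ≈ 3.3 oz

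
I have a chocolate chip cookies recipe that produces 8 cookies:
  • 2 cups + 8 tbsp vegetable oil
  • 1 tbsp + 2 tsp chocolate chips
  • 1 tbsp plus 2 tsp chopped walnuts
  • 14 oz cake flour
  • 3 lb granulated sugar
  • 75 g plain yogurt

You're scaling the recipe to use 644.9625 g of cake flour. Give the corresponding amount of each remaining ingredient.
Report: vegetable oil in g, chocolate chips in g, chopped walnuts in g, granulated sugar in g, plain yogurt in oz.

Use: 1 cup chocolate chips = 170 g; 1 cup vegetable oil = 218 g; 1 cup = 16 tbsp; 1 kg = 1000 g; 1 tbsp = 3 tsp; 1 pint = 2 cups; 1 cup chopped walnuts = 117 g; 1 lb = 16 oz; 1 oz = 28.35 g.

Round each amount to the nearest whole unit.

The original recipe has 396.9 g of cake flour, so the scaling factor is 644.9625 ÷ 396.9 = 13/8 = 1.625.
vegetable oil: (2 cup + 8 tbsp = 2.5 cup) × 13/8 × 218 g/cup ≈ 886 g
chocolate chips: (1 tbsp + 2 tsp = 5/3 tbsp) × 13/8 ÷ 16 tbsp/cup × 170 g/cup ≈ 29 g
chopped walnuts: (1 tbsp + 2 tsp = 5/3 tbsp) × 13/8 ÷ 16 tbsp/cup × 117 g/cup ≈ 20 g
granulated sugar: 3 lb × 13/8 × 16 oz/lb × 28.35 g/oz ≈ 2211 g
plain yogurt: 75 g × 13/8 ÷ 28.35 g/oz ≈ 4 oz

vegetable oil: 886 g; chocolate chips: 29 g; chopped walnuts: 20 g; granulated sugar: 2211 g; plain yogurt: 4 oz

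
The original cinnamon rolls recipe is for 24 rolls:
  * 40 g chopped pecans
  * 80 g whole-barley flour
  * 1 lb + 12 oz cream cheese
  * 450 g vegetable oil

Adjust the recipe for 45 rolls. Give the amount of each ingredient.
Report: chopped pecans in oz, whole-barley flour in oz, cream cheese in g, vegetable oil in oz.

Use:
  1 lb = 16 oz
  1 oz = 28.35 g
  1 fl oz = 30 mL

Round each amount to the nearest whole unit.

Scaling factor: 45/24 = 15/8 = 1.875.
chopped pecans: 40 g × 15/8 ÷ 28.35 g/oz ≈ 3 oz
whole-barley flour: 80 g × 15/8 ÷ 28.35 g/oz ≈ 5 oz
cream cheese: (1 lb + 12 oz = 1.75 lb) × 15/8 × 16 oz/lb × 28.35 g/oz ≈ 1488 g
vegetable oil: 450 g × 15/8 ÷ 28.35 g/oz ≈ 30 oz

chopped pecans: 3 oz; whole-barley flour: 5 oz; cream cheese: 1488 g; vegetable oil: 30 oz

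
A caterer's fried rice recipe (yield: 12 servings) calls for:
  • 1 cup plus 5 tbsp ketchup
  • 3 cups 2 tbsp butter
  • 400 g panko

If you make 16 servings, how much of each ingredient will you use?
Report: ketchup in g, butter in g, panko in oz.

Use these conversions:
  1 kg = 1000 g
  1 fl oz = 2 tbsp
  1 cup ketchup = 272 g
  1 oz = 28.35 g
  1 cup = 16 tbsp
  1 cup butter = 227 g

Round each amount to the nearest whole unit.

Scaling factor: 16/12 = 4/3.
ketchup: (1 cup + 5 tbsp = 1.3125 cup) × 4/3 × 272 g/cup = 476 g
butter: (3 cup + 2 tbsp = 3.125 cup) × 4/3 × 227 g/cup ≈ 946 g
panko: 400 g × 4/3 ÷ 28.35 g/oz ≈ 19 oz

ketchup: 476 g; butter: 946 g; panko: 19 oz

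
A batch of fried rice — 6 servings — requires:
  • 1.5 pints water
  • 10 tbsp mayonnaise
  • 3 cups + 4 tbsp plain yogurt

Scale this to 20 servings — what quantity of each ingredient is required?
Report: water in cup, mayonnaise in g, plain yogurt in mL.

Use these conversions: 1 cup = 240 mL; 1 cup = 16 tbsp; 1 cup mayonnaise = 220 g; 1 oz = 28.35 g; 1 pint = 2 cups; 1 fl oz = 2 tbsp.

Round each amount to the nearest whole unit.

water: 10 cup; mayonnaise: 458 g; plain yogurt: 2600 mL

Scaling factor: 20/6 = 10/3.
water: 1.5 pint × 10/3 × 2 cup/pint = 10 cup
mayonnaise: 10 tbsp × 10/3 ÷ 16 tbsp/cup × 220 g/cup ≈ 458 g
plain yogurt: (3 cup + 4 tbsp = 3.25 cup) × 10/3 × 240 mL/cup = 2600 mL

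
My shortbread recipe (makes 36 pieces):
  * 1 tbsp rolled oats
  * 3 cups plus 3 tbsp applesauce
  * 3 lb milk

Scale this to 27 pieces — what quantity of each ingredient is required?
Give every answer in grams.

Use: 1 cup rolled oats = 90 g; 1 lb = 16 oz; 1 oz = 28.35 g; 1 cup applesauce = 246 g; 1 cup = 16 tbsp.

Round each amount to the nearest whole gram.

Scaling factor: 27/36 = 3/4 = 0.75.
rolled oats: 1 tbsp × 3/4 ÷ 16 tbsp/cup × 90 g/cup ≈ 4 g
applesauce: (3 cup + 3 tbsp = 3.1875 cup) × 3/4 × 246 g/cup ≈ 588 g
milk: 3 lb × 3/4 × 16 oz/lb × 28.35 g/oz ≈ 1021 g

rolled oats: 4 g; applesauce: 588 g; milk: 1021 g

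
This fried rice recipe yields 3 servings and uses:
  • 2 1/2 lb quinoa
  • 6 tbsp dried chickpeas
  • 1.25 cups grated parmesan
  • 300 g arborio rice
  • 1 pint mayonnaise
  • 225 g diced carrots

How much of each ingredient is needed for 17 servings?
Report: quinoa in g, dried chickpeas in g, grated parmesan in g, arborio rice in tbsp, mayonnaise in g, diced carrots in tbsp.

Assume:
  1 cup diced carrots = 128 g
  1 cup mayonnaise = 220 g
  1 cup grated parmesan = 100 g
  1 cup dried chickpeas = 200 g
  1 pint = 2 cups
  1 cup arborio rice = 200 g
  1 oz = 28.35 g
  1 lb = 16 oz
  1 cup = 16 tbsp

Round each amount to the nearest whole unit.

quinoa: 6426 g; dried chickpeas: 425 g; grated parmesan: 708 g; arborio rice: 136 tbsp; mayonnaise: 2493 g; diced carrots: 159 tbsp

Scaling factor: 17/3.
quinoa: 2.5 lb × 17/3 × 16 oz/lb × 28.35 g/oz = 6426 g
dried chickpeas: 6 tbsp × 17/3 ÷ 16 tbsp/cup × 200 g/cup = 425 g
grated parmesan: 1.25 cup × 17/3 × 100 g/cup ≈ 708 g
arborio rice: 300 g × 17/3 ÷ 200 g/cup × 16 tbsp/cup = 136 tbsp
mayonnaise: 1 pint × 17/3 × 2 cup/pint × 220 g/cup ≈ 2493 g
diced carrots: 225 g × 17/3 ÷ 128 g/cup × 16 tbsp/cup ≈ 159 tbsp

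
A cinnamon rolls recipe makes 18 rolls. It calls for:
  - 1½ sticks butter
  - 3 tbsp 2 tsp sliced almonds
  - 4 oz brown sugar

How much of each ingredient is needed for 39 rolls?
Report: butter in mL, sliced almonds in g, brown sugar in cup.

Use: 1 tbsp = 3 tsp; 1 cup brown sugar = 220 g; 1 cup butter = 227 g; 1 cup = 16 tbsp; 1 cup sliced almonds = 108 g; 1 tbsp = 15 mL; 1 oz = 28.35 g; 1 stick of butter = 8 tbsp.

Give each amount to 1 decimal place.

butter: 390.0 mL; sliced almonds: 53.6 g; brown sugar: 1.1 cup

Scaling factor: 39/18 = 13/6.
butter: 1.5 stick × 13/6 × 8 tbsp/stick × 15 mL/tbsp = 390.0 mL
sliced almonds: (3 tbsp + 2 tsp = 11/3 tbsp) × 13/6 ÷ 16 tbsp/cup × 108 g/cup ≈ 53.6 g
brown sugar: 4 oz × 13/6 × 28.35 g/oz ÷ 220 g/cup ≈ 1.1 cup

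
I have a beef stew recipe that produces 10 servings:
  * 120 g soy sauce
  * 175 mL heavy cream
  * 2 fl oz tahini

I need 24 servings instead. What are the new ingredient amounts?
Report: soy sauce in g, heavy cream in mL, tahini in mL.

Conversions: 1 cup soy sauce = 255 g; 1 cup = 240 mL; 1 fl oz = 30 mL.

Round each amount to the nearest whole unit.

Scaling factor: 24/10 = 12/5 = 2.4.
soy sauce: 120 g × 12/5 = 288 g
heavy cream: 175 mL × 12/5 = 420 mL
tahini: 2 fl oz × 12/5 × 30 mL/fl oz = 144 mL

soy sauce: 288 g; heavy cream: 420 mL; tahini: 144 mL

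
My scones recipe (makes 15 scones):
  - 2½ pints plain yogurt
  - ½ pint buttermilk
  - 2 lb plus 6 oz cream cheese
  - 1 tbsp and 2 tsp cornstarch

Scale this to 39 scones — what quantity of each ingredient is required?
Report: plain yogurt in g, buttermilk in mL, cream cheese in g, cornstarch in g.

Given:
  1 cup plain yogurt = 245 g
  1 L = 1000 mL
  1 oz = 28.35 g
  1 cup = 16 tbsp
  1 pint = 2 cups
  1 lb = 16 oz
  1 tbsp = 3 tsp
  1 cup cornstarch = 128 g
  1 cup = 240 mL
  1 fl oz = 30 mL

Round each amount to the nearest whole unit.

Scaling factor: 39/15 = 13/5 = 2.6.
plain yogurt: 2.5 pint × 13/5 × 2 cup/pint × 245 g/cup = 3185 g
buttermilk: 0.5 pint × 13/5 × 2 cup/pint × 240 mL/cup = 624 mL
cream cheese: (2 lb + 6 oz = 2.375 lb) × 13/5 × 16 oz/lb × 28.35 g/oz ≈ 2801 g
cornstarch: (1 tbsp + 2 tsp = 5/3 tbsp) × 13/5 ÷ 16 tbsp/cup × 128 g/cup ≈ 35 g

plain yogurt: 3185 g; buttermilk: 624 mL; cream cheese: 2801 g; cornstarch: 35 g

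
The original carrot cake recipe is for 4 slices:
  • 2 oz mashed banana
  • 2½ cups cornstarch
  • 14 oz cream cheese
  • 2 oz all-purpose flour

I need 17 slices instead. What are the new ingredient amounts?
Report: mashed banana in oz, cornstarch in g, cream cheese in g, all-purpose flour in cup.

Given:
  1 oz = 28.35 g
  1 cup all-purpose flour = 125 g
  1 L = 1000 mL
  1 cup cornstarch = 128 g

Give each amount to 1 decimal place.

mashed banana: 8.5 oz; cornstarch: 1360.0 g; cream cheese: 1686.8 g; all-purpose flour: 1.9 cup

Scaling factor: 17/4 = 4.25.
mashed banana: 2 oz × 17/4 = 8.5 oz
cornstarch: 2.5 cup × 17/4 × 128 g/cup = 1360.0 g
cream cheese: 14 oz × 17/4 × 28.35 g/oz ≈ 1686.8 g
all-purpose flour: 2 oz × 17/4 × 28.35 g/oz ÷ 125 g/cup ≈ 1.9 cup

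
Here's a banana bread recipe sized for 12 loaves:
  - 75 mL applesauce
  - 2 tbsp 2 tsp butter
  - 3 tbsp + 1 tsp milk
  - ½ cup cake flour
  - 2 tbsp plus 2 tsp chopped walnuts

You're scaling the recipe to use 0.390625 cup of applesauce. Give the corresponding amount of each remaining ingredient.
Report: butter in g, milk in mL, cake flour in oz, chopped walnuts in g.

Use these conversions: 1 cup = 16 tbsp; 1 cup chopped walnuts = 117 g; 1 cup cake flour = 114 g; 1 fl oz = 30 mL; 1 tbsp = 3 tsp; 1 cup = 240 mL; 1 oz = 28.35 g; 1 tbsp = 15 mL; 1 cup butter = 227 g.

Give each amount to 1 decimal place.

butter: 47.3 g; milk: 62.5 mL; cake flour: 2.5 oz; chopped walnuts: 24.4 g

The original recipe has 0.3125 cup of applesauce, so the scaling factor is 0.390625 ÷ 0.3125 = 5/4 = 1.25.
butter: (2 tbsp + 2 tsp = 8/3 tbsp) × 5/4 ÷ 16 tbsp/cup × 227 g/cup ≈ 47.3 g
milk: (3 tbsp + 1 tsp = 10/3 tbsp) × 5/4 × 15 mL/tbsp = 62.5 mL
cake flour: 0.5 cup × 5/4 × 114 g/cup ÷ 28.35 g/oz ≈ 2.5 oz
chopped walnuts: (2 tbsp + 2 tsp = 8/3 tbsp) × 5/4 ÷ 16 tbsp/cup × 117 g/cup ≈ 24.4 g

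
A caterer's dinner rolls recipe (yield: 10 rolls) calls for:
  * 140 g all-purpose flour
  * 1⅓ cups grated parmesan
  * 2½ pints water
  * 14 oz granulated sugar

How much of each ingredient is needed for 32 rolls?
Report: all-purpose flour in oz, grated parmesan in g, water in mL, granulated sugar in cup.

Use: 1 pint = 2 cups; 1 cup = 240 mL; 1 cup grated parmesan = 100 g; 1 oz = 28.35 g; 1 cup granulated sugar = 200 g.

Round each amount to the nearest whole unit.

all-purpose flour: 16 oz; grated parmesan: 427 g; water: 3840 mL; granulated sugar: 6 cup

Scaling factor: 32/10 = 16/5 = 3.2.
all-purpose flour: 140 g × 16/5 ÷ 28.35 g/oz ≈ 16 oz
grated parmesan: 4/3 cup × 16/5 × 100 g/cup ≈ 427 g
water: 2.5 pint × 16/5 × 2 cup/pint × 240 mL/cup = 3840 mL
granulated sugar: 14 oz × 16/5 × 28.35 g/oz ÷ 200 g/cup ≈ 6 cup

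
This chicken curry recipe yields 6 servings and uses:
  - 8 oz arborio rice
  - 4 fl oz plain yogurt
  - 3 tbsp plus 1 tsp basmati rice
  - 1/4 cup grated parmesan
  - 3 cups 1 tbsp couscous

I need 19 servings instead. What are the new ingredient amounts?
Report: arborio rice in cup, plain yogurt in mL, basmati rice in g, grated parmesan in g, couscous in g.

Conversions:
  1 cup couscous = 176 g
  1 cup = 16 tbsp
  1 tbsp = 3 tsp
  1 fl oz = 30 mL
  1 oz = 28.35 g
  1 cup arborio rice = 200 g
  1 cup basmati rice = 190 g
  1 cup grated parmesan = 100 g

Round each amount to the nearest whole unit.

arborio rice: 4 cup; plain yogurt: 380 mL; basmati rice: 125 g; grated parmesan: 79 g; couscous: 1707 g

Scaling factor: 19/6.
arborio rice: 8 oz × 19/6 × 28.35 g/oz ÷ 200 g/cup ≈ 4 cup
plain yogurt: 4 fl oz × 19/6 × 30 mL/fl oz = 380 mL
basmati rice: (3 tbsp + 1 tsp = 10/3 tbsp) × 19/6 ÷ 16 tbsp/cup × 190 g/cup ≈ 125 g
grated parmesan: 0.25 cup × 19/6 × 100 g/cup ≈ 79 g
couscous: (3 cup + 1 tbsp = 3.0625 cup) × 19/6 × 176 g/cup ≈ 1707 g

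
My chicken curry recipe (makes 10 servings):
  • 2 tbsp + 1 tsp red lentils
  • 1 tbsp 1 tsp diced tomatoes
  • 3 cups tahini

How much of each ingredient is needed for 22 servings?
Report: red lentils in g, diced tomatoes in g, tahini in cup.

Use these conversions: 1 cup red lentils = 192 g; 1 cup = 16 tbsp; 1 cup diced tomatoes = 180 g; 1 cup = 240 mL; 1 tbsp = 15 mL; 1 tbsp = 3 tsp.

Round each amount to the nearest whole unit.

Scaling factor: 22/10 = 11/5 = 2.2.
red lentils: (2 tbsp + 1 tsp = 7/3 tbsp) × 11/5 ÷ 16 tbsp/cup × 192 g/cup ≈ 62 g
diced tomatoes: (1 tbsp + 1 tsp = 4/3 tbsp) × 11/5 ÷ 16 tbsp/cup × 180 g/cup = 33 g
tahini: 3 cup × 11/5 ≈ 7 cup

red lentils: 62 g; diced tomatoes: 33 g; tahini: 7 cup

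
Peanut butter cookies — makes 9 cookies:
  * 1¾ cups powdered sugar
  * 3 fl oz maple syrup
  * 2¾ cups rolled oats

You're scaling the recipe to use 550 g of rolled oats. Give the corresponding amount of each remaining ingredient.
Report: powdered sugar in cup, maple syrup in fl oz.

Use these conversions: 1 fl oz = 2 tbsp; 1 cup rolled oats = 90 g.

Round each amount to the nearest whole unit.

powdered sugar: 4 cup; maple syrup: 7 fl oz

The original recipe has 247.5 g of rolled oats, so the scaling factor is 550 ÷ 247.5 = 20/9.
powdered sugar: 1.75 cup × 20/9 ≈ 4 cup
maple syrup: 3 fl oz × 20/9 ≈ 7 fl oz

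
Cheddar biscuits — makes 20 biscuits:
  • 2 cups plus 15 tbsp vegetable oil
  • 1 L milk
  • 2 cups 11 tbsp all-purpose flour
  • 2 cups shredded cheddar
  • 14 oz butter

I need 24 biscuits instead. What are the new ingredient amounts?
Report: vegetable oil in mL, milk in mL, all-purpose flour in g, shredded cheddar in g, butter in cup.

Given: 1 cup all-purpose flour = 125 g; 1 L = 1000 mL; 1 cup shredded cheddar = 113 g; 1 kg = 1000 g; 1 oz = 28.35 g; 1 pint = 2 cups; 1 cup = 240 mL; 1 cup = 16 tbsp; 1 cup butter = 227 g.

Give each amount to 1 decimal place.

Scaling factor: 24/20 = 6/5 = 1.2.
vegetable oil: (2 cup + 15 tbsp = 2.9375 cup) × 6/5 × 240 mL/cup = 846.0 mL
milk: 1 L × 6/5 × 1000 mL/L = 1200.0 mL
all-purpose flour: (2 cup + 11 tbsp = 2.6875 cup) × 6/5 × 125 g/cup ≈ 403.1 g
shredded cheddar: 2 cup × 6/5 × 113 g/cup = 271.2 g
butter: 14 oz × 6/5 × 28.35 g/oz ÷ 227 g/cup ≈ 2.1 cup

vegetable oil: 846.0 mL; milk: 1200.0 mL; all-purpose flour: 403.1 g; shredded cheddar: 271.2 g; butter: 2.1 cup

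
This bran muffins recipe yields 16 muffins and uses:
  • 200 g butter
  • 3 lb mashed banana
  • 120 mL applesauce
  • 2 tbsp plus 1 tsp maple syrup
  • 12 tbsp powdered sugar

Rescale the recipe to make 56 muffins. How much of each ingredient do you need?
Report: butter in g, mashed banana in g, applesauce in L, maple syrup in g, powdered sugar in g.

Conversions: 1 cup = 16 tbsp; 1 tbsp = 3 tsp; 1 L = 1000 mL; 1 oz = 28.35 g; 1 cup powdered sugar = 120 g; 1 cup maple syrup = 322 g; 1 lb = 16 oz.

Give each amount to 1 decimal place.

Scaling factor: 56/16 = 7/2 = 3.5.
butter: 200 g × 7/2 = 700.0 g
mashed banana: 3 lb × 7/2 × 16 oz/lb × 28.35 g/oz = 4762.8 g
applesauce: 120 mL × 7/2 ÷ 1000 mL/L ≈ 0.4 L
maple syrup: (2 tbsp + 1 tsp = 7/3 tbsp) × 7/2 ÷ 16 tbsp/cup × 322 g/cup ≈ 164.4 g
powdered sugar: 12 tbsp × 7/2 ÷ 16 tbsp/cup × 120 g/cup = 315.0 g

butter: 700.0 g; mashed banana: 4762.8 g; applesauce: 0.4 L; maple syrup: 164.4 g; powdered sugar: 315.0 g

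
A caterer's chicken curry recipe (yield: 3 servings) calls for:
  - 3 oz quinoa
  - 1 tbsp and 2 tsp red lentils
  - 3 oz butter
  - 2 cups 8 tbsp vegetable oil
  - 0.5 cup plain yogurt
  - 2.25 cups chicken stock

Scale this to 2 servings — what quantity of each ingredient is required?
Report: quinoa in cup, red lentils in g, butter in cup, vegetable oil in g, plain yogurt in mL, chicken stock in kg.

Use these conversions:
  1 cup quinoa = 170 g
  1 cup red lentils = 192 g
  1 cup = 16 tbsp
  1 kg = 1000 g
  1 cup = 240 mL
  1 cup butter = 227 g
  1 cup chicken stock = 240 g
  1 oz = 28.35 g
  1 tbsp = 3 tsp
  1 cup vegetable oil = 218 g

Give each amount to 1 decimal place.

Scaling factor: 2/3.
quinoa: 3 oz × 2/3 × 28.35 g/oz ÷ 170 g/cup ≈ 0.3 cup
red lentils: (1 tbsp + 2 tsp = 5/3 tbsp) × 2/3 ÷ 16 tbsp/cup × 192 g/cup ≈ 13.3 g
butter: 3 oz × 2/3 × 28.35 g/oz ÷ 227 g/cup ≈ 0.2 cup
vegetable oil: (2 cup + 8 tbsp = 2.5 cup) × 2/3 × 218 g/cup ≈ 363.3 g
plain yogurt: 0.5 cup × 2/3 × 240 mL/cup = 80.0 mL
chicken stock: 2.25 cup × 2/3 × 240 g/cup ÷ 1000 g/kg ≈ 0.4 kg

quinoa: 0.3 cup; red lentils: 13.3 g; butter: 0.2 cup; vegetable oil: 363.3 g; plain yogurt: 80.0 mL; chicken stock: 0.4 kg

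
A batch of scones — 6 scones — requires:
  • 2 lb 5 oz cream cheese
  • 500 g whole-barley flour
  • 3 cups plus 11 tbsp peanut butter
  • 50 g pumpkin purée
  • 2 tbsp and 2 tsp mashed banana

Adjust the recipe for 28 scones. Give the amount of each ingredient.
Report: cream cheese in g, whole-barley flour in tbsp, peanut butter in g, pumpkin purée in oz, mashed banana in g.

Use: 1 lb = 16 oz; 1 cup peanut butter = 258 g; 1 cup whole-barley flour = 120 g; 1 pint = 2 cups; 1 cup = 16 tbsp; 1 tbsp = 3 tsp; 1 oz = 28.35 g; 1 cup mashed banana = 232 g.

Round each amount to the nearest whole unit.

cream cheese: 4895 g; whole-barley flour: 311 tbsp; peanut butter: 4440 g; pumpkin purée: 8 oz; mashed banana: 180 g

Scaling factor: 28/6 = 14/3.
cream cheese: (2 lb + 5 oz = 2.3125 lb) × 14/3 × 16 oz/lb × 28.35 g/oz ≈ 4895 g
whole-barley flour: 500 g × 14/3 ÷ 120 g/cup × 16 tbsp/cup ≈ 311 tbsp
peanut butter: (3 cup + 11 tbsp = 3.6875 cup) × 14/3 × 258 g/cup ≈ 4440 g
pumpkin purée: 50 g × 14/3 ÷ 28.35 g/oz ≈ 8 oz
mashed banana: (2 tbsp + 2 tsp = 8/3 tbsp) × 14/3 ÷ 16 tbsp/cup × 232 g/cup ≈ 180 g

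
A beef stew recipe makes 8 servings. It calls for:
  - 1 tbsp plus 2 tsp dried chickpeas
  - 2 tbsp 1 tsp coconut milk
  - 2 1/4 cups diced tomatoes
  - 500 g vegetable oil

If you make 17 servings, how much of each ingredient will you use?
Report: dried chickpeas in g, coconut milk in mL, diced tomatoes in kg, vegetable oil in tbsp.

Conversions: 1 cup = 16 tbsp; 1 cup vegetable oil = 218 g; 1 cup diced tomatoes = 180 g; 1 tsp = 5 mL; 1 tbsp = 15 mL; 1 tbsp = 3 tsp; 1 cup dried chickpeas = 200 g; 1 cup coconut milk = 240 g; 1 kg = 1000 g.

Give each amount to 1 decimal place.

Scaling factor: 17/8 = 2.125.
dried chickpeas: (1 tbsp + 2 tsp = 5/3 tbsp) × 17/8 ÷ 16 tbsp/cup × 200 g/cup ≈ 44.3 g
coconut milk: (2 tbsp + 1 tsp = 7/3 tbsp) × 17/8 × 15 mL/tbsp ≈ 74.4 mL
diced tomatoes: 2.25 cup × 17/8 × 180 g/cup ÷ 1000 g/kg ≈ 0.9 kg
vegetable oil: 500 g × 17/8 ÷ 218 g/cup × 16 tbsp/cup ≈ 78.0 tbsp

dried chickpeas: 44.3 g; coconut milk: 74.4 mL; diced tomatoes: 0.9 kg; vegetable oil: 78.0 tbsp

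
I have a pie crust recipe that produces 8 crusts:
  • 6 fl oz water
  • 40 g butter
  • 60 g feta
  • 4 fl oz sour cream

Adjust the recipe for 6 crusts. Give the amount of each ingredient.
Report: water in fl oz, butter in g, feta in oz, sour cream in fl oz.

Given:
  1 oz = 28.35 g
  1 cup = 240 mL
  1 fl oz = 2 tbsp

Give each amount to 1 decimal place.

water: 4.5 fl oz; butter: 30.0 g; feta: 1.6 oz; sour cream: 3.0 fl oz

Scaling factor: 6/8 = 3/4 = 0.75.
water: 6 fl oz × 3/4 = 4.5 fl oz
butter: 40 g × 3/4 = 30.0 g
feta: 60 g × 3/4 ÷ 28.35 g/oz ≈ 1.6 oz
sour cream: 4 fl oz × 3/4 = 3.0 fl oz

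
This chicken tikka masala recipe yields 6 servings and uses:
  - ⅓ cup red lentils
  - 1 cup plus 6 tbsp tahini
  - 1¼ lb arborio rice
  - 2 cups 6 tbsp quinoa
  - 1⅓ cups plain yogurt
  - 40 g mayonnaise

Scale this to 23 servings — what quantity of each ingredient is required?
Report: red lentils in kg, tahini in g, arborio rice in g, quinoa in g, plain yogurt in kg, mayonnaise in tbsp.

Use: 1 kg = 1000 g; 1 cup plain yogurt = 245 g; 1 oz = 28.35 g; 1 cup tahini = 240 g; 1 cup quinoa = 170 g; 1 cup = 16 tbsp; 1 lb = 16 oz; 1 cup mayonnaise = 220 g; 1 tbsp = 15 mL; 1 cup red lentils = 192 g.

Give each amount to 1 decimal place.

Scaling factor: 23/6.
red lentils: 1/3 cup × 23/6 × 192 g/cup ÷ 1000 g/kg ≈ 0.2 kg
tahini: (1 cup + 6 tbsp = 1.375 cup) × 23/6 × 240 g/cup = 1265.0 g
arborio rice: 1.25 lb × 23/6 × 16 oz/lb × 28.35 g/oz = 2173.5 g
quinoa: (2 cup + 6 tbsp = 2.375 cup) × 23/6 × 170 g/cup ≈ 1547.7 g
plain yogurt: 4/3 cup × 23/6 × 245 g/cup ÷ 1000 g/kg ≈ 1.3 kg
mayonnaise: 40 g × 23/6 ÷ 220 g/cup × 16 tbsp/cup ≈ 11.2 tbsp

red lentils: 0.2 kg; tahini: 1265.0 g; arborio rice: 2173.5 g; quinoa: 1547.7 g; plain yogurt: 1.3 kg; mayonnaise: 11.2 tbsp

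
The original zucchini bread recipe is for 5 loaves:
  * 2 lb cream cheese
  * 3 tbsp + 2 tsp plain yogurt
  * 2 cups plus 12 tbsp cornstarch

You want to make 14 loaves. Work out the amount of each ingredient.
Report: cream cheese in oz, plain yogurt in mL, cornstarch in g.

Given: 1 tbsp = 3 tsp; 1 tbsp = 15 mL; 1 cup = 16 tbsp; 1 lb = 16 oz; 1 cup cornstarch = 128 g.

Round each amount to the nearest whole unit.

Scaling factor: 14/5 = 2.8.
cream cheese: 2 lb × 14/5 × 16 oz/lb ≈ 90 oz
plain yogurt: (3 tbsp + 2 tsp = 11/3 tbsp) × 14/5 × 15 mL/tbsp = 154 mL
cornstarch: (2 cup + 12 tbsp = 2.75 cup) × 14/5 × 128 g/cup ≈ 986 g

cream cheese: 90 oz; plain yogurt: 154 mL; cornstarch: 986 g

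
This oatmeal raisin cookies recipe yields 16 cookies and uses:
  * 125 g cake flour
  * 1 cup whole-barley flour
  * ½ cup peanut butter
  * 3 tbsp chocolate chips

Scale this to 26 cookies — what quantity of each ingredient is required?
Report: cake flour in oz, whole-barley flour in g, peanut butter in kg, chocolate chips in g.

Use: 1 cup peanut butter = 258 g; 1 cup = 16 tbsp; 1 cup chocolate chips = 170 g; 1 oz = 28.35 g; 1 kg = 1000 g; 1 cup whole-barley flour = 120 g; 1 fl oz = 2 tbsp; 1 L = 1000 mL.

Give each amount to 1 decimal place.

Scaling factor: 26/16 = 13/8 = 1.625.
cake flour: 125 g × 13/8 ÷ 28.35 g/oz ≈ 7.2 oz
whole-barley flour: 1 cup × 13/8 × 120 g/cup = 195.0 g
peanut butter: 0.5 cup × 13/8 × 258 g/cup ÷ 1000 g/kg ≈ 0.2 kg
chocolate chips: 3 tbsp × 13/8 ÷ 16 tbsp/cup × 170 g/cup ≈ 51.8 g

cake flour: 7.2 oz; whole-barley flour: 195.0 g; peanut butter: 0.2 kg; chocolate chips: 51.8 g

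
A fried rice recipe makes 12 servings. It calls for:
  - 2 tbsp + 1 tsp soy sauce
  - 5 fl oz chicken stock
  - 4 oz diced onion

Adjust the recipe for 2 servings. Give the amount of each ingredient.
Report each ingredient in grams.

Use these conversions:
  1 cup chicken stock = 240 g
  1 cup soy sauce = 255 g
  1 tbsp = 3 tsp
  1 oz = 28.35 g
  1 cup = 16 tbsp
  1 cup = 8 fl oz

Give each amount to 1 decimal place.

Scaling factor: 2/12 = 1/6.
soy sauce: (2 tbsp + 1 tsp = 7/3 tbsp) × 1/6 ÷ 16 tbsp/cup × 255 g/cup ≈ 6.2 g
chicken stock: 5 fl oz × 1/6 ÷ 8 fl oz/cup × 240 g/cup = 25.0 g
diced onion: 4 oz × 1/6 × 28.35 g/oz = 18.9 g

soy sauce: 6.2 g; chicken stock: 25.0 g; diced onion: 18.9 g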